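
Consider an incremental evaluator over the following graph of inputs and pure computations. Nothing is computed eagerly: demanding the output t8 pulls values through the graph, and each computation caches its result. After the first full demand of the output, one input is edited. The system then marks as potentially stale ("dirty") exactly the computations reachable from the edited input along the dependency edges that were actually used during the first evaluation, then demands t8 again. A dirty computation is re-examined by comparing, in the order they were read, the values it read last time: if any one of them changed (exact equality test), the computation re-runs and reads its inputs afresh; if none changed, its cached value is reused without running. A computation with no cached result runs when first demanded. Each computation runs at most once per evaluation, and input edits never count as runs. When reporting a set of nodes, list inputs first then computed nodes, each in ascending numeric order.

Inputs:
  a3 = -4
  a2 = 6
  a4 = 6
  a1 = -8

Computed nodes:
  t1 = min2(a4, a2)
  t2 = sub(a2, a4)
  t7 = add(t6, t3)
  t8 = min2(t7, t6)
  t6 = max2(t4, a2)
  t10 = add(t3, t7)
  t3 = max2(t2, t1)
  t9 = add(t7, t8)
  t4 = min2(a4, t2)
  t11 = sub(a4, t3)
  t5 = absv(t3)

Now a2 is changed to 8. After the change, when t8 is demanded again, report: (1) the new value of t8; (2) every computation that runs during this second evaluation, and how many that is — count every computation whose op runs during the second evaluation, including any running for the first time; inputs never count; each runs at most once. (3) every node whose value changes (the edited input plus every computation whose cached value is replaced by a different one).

t8 now evaluates to 8.
Run set: t1, t2, t3, t4, t6, t7, t8 (7 run).
Changed values: a2, t2, t4, t6, t7, t8.

Initial pass — values computed on the first demand:
  t1 = min2(6, 6) = 6
  t2 = sub(6, 6) = 0
  t3 = max2(0, 6) = 6
  t4 = min2(6, 0) = 0
  t6 = max2(0, 6) = 6
  t7 = add(6, 6) = 12
  t8 = min2(12, 6) = 6

Second demand — change propagation:
  t1: re-runs because a2 6->8; new result 6 (unchanged).
  t2: re-runs because a2 6->8; new result 2.
  t3: re-runs because t2 0->2; new result 6 (unchanged).
  t4: re-runs because t2 0->2; new result 2.
  t6: re-runs because t4 0->2; a2 6->8; new result 8.
  t7: re-runs because t6 6->8; new result 14.
  t8: re-runs because t7 12->14; t6 6->8; new result 8.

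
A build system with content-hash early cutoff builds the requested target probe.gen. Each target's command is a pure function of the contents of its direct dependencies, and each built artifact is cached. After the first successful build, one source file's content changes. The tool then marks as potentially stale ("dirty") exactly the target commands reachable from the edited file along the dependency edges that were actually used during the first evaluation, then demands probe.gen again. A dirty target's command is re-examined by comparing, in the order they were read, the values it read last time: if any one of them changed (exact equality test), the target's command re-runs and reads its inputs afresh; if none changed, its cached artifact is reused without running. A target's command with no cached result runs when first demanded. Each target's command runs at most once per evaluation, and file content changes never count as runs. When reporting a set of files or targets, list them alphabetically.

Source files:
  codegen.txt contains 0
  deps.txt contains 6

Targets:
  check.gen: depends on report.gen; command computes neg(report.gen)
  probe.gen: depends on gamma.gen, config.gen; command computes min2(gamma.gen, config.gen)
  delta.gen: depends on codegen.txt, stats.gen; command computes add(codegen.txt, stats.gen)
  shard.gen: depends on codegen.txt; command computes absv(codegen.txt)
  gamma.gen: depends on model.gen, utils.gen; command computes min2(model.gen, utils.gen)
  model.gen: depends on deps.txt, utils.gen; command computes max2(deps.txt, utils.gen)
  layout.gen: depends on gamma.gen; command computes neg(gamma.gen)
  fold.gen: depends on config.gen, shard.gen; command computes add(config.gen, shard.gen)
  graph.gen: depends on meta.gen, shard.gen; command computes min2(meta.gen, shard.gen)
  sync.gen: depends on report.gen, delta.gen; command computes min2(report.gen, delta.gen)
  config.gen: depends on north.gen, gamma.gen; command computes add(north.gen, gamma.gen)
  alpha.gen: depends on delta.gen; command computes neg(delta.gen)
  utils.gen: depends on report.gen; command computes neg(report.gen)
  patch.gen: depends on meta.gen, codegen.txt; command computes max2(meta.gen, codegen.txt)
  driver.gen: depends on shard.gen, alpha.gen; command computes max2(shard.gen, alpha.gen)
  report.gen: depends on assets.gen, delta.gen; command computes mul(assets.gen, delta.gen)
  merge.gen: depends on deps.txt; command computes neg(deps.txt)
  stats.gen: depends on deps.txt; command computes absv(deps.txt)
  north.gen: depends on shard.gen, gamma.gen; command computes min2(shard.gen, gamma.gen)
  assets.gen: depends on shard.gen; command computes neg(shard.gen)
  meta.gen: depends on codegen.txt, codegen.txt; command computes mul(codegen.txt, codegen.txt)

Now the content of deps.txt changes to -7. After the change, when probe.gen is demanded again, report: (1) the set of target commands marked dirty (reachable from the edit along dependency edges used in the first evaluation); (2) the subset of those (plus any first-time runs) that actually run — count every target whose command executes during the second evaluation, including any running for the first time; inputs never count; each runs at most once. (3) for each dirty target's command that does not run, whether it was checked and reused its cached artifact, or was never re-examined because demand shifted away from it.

First evaluation (everything demanded from the output):
  shard.gen = absv(0) = 0
  assets.gen = neg(0) = 0
  stats.gen = absv(6) = 6
  delta.gen = add(0, 6) = 6
  report.gen = mul(0, 6) = 0
  utils.gen = neg(0) = 0
  model.gen = max2(6, 0) = 6
  gamma.gen = min2(6, 0) = 0
  north.gen = min2(0, 0) = 0
  config.gen = add(0, 0) = 0
  probe.gen = min2(0, 0) = 0

Propagation after the edit:
  stats.gen: runs — deps.txt 6->-7; result 7.
  delta.gen: runs — stats.gen 6->7; result 7.
  report.gen: runs — delta.gen 6->7; result 0 (same value as before).
  utils.gen: checked — values it read are unchanged (report.gen unchanged); reused cached 0 without running.
  model.gen: runs — deps.txt 6->-7; result 0.
  gamma.gen: runs — model.gen 6->0; result 0 (same value as before).
  north.gen: checked — values it read are unchanged (shard.gen unchanged, gamma.gen unchanged); reused cached 0 without running.
  config.gen: checked — values it read are unchanged (north.gen unchanged, gamma.gen unchanged); reused cached 0 without running.
  probe.gen: checked — values it read are unchanged (gamma.gen unchanged, config.gen unchanged); reused cached 0 without running.

Key observation: the cutoff stops propagation at utils.gen — its inputs' values are unchanged, so it reuses its cache.

Marked dirty: config.gen, delta.gen, gamma.gen, model.gen, north.gen, probe.gen, report.gen, stats.gen, utils.gen.
Target commands that run: delta.gen, gamma.gen, model.gen, report.gen, stats.gen — 5 in total.
Checked but reused from cache: config.gen, north.gen, probe.gen, utils.gen.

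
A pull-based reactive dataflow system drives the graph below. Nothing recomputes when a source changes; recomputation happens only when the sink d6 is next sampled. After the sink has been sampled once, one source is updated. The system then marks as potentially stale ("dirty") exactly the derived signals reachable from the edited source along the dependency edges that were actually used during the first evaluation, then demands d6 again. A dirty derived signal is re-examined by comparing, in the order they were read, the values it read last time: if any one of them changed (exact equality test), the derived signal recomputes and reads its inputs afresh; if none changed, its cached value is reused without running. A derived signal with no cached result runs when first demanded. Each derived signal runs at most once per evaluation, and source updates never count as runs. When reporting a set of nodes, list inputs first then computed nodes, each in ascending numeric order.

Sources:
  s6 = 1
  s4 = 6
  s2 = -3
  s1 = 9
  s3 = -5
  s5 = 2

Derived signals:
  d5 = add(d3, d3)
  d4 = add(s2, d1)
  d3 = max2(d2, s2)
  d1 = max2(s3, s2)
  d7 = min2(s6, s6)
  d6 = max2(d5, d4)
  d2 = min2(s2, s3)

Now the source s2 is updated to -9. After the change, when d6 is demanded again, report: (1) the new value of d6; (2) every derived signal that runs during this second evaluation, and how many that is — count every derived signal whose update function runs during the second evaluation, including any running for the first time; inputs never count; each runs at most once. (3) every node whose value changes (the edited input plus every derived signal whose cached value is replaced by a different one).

New value of d6: -14.
Derived signals that run: d1, d2, d3, d4, d5, d6 — 6 in total.
Values that change: s2, d1, d2, d3, d4, d5, d6.

First evaluation (everything demanded from the output):
  d1 = max2(-5, -3) = -3
  d2 = min2(-3, -5) = -5
  d3 = max2(-5, -3) = -3
  d4 = add(-3, -3) = -6
  d5 = add(-3, -3) = -6
  d6 = max2(-6, -6) = -6

Propagation after the edit:
  d1: runs — s2 -3->-9; result -5.
  d2: runs — s2 -3->-9; result -9.
  d3: runs — d2 -5->-9; s2 -3->-9; result -9.
  d4: runs — s2 -3->-9; d1 -3->-5; result -14.
  d5: runs — d3 -3->-9; d3 -3->-9; result -18.
  d6: runs — d5 -6->-18; d4 -6->-14; result -14.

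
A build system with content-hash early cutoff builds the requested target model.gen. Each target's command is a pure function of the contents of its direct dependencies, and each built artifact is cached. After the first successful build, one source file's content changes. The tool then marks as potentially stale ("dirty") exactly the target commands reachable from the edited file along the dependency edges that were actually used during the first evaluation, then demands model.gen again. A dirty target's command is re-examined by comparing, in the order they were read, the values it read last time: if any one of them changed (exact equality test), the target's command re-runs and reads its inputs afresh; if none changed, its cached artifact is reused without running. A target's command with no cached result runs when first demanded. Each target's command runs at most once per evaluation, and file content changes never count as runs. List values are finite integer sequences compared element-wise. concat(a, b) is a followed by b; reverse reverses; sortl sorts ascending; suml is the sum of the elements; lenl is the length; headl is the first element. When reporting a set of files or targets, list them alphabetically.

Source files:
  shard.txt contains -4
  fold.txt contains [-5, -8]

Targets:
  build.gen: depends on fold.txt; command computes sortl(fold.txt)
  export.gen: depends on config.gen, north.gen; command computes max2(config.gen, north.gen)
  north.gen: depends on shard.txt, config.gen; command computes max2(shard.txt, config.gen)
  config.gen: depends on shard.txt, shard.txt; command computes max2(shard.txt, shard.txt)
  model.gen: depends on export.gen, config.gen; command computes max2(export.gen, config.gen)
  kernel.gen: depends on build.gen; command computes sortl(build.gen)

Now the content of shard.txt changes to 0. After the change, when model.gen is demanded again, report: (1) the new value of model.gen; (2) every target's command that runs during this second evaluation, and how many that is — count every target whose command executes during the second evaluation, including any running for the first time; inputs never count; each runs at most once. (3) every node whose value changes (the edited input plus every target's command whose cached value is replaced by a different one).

New value of model.gen: 0.
Target commands that run: config.gen, export.gen, model.gen, north.gen — 4 in total.
Values that change: config.gen, export.gen, model.gen, north.gen, shard.txt.

First evaluation (everything demanded from the output):
  config.gen = max2(-4, -4) = -4
  north.gen = max2(-4, -4) = -4
  export.gen = max2(-4, -4) = -4
  model.gen = max2(-4, -4) = -4

Propagation after the edit:
  config.gen: runs — shard.txt -4->0; shard.txt -4->0; result 0.
  north.gen: runs — shard.txt -4->0; config.gen -4->0; result 0.
  export.gen: runs — config.gen -4->0; north.gen -4->0; result 0.
  model.gen: runs — export.gen -4->0; config.gen -4->0; result 0.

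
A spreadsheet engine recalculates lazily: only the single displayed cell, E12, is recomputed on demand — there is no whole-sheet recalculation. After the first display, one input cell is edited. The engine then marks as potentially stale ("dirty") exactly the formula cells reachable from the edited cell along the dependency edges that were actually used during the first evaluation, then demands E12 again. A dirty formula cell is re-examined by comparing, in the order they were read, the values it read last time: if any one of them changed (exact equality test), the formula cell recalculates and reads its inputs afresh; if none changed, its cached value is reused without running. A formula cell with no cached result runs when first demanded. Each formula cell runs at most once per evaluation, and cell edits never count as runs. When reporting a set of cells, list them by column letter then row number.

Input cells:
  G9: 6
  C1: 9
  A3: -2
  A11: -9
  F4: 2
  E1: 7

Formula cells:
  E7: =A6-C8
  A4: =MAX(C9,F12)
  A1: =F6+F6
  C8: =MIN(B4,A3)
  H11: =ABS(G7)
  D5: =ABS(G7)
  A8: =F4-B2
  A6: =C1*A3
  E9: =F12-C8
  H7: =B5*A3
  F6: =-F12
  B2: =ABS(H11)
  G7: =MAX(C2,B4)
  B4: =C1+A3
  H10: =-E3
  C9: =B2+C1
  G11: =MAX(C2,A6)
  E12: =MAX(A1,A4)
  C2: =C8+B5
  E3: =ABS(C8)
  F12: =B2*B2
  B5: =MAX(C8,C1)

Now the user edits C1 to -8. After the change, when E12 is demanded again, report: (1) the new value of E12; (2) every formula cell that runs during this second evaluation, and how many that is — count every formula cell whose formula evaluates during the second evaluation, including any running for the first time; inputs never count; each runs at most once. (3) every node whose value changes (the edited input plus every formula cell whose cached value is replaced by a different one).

New value of E12: 100.
Formula cells that run: A1, A4, B2, B4, B5, C2, C8, C9, E12, F6, F12, G7, H11 — 13 in total.
Values that change: A1, A4, B2, B4, B5, C1, C2, C8, C9, E12, F6, F12, G7, H11.

First evaluation (everything demanded from the output):
  B4 = 9 + -2 = 7
  C8 = MIN(7, -2) = -2
  B5 = MAX(-2, 9) = 9
  C2 = -2 + 9 = 7
  G7 = MAX(7, 7) = 7
  H11 = ABS(7) = 7
  B2 = ABS(7) = 7
  C9 = 7 + 9 = 16
  F12 = 7 * 7 = 49
  A4 = MAX(16, 49) = 49
  F6 = -(49) = -49
  A1 = -49 + -49 = -98
  E12 = MAX(-98, 49) = 49

Propagation after the edit:
  B4: runs — C1 9->-8; result -10.
  C8: runs — B4 7->-10; result -10.
  B5: runs — C8 -2->-10; C1 9->-8; result -8.
  C2: runs — C8 -2->-10; B5 9->-8; result -18.
  G7: runs — C2 7->-18; B4 7->-10; result -10.
  H11: runs — G7 7->-10; result 10.
  B2: runs — H11 7->10; result 10.
  C9: runs — B2 7->10; C1 9->-8; result 2.
  F12: runs — B2 7->10; B2 7->10; result 100.
  A4: runs — C9 16->2; F12 49->100; result 100.
  F6: runs — F12 49->100; result -100.
  A1: runs — F6 -49->-100; F6 -49->-100; result -200.
  E12: runs — A1 -98->-200; A4 49->100; result 100.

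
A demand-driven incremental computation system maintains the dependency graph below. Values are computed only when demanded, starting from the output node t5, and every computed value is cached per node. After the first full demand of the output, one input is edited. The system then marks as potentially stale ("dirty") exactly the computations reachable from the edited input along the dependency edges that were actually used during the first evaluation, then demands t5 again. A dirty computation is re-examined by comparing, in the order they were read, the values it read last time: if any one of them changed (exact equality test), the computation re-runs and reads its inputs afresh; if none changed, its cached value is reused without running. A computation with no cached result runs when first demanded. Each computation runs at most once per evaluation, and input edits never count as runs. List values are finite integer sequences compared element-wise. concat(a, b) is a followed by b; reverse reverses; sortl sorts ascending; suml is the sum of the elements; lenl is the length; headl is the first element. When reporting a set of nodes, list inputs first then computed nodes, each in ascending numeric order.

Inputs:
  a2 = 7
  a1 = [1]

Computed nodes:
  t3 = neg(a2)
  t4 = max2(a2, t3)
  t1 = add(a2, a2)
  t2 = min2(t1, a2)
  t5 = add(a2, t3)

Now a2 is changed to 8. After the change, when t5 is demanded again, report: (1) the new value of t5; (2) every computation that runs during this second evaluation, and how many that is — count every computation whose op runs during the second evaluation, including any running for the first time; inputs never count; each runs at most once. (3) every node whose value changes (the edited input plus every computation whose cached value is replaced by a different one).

First evaluation (everything demanded from the output):
  t3 = neg(7) = -7
  t5 = add(7, -7) = 0

Propagation after the edit:
  t3: runs — a2 7->8; result -8.
  t5: runs — a2 7->8; t3 -7->-8; result 0 (same value as before).

New value of t5: 0.
Computations that run: t3, t5 — 2 in total.
Values that change: a2, t3.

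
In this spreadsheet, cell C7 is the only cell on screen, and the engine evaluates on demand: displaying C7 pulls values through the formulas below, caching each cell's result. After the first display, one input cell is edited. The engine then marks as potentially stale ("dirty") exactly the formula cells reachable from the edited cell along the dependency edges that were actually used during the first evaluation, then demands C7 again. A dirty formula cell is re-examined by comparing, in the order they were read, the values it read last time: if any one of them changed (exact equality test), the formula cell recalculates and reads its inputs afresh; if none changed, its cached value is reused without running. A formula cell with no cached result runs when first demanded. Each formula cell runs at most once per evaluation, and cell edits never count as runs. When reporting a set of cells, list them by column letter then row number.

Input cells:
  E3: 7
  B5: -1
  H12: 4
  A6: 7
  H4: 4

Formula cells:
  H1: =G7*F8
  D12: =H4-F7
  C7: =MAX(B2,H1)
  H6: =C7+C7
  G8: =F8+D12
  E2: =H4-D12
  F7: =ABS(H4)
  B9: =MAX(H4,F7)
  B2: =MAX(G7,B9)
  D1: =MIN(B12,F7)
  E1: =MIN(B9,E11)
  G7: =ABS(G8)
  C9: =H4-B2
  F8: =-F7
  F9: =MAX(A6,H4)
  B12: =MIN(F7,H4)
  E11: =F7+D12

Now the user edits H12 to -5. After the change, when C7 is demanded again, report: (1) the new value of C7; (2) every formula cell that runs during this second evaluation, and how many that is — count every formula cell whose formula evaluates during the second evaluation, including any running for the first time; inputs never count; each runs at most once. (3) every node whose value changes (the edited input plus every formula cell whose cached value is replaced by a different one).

Initial pass — values computed on the first demand:
  F7 = ABS(4) = 4
  B9 = MAX(4, 4) = 4
  D12 = 4 - 4 = 0
  F8 = -(4) = -4
  G8 = -4 + 0 = -4
  G7 = ABS(-4) = 4
  B2 = MAX(4, 4) = 4
  H1 = 4 * -4 = -16
  C7 = MAX(4, -16) = 4

Second demand — change propagation:
  no demanded computation ever read H12, so the edit dirties nothing and nothing runs.

The important point: nothing the output needs ever reads H12, so the edit is invisible to it.

C7 now evaluates to 4.
Run set: none (0 run).
Changed values: H12.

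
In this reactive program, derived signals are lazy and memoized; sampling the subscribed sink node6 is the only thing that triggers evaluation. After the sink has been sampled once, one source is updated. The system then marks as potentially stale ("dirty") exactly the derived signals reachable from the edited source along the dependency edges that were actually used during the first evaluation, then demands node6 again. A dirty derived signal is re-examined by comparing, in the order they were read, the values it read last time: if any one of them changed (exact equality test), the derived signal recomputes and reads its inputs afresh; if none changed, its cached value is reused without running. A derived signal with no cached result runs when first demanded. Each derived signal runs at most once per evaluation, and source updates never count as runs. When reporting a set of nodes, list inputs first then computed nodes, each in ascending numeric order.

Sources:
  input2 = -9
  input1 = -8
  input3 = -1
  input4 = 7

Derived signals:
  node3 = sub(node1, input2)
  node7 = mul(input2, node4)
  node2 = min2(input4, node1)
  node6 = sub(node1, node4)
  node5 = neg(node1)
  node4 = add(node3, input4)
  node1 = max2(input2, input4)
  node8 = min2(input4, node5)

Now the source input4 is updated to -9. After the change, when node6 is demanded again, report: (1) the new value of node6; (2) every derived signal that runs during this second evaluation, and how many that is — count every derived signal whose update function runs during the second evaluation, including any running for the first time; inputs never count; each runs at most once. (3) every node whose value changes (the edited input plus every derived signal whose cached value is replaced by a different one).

Demanding node6 again yields 0.
4 derived signals run: node1, node3, node4, node6.
The nodes whose values change: input4, node1, node3, node4, node6.

First demand of the output computes:
  node1 = max2(-9, 7) = 7
  node3 = sub(7, -9) = 16
  node4 = add(16, 7) = 23
  node6 = sub(7, 23) = -16

After the edit, cleaning proceeds:
  node1: a read changed (input4 7->-9) — executes, giving -9.
  node3: a read changed (node1 7->-9) — executes, giving 0.
  node4: a read changed (node3 16->0; input4 7->-9) — executes, giving -9.
  node6: a read changed (node1 7->-9; node4 23->-9) — executes, giving 0.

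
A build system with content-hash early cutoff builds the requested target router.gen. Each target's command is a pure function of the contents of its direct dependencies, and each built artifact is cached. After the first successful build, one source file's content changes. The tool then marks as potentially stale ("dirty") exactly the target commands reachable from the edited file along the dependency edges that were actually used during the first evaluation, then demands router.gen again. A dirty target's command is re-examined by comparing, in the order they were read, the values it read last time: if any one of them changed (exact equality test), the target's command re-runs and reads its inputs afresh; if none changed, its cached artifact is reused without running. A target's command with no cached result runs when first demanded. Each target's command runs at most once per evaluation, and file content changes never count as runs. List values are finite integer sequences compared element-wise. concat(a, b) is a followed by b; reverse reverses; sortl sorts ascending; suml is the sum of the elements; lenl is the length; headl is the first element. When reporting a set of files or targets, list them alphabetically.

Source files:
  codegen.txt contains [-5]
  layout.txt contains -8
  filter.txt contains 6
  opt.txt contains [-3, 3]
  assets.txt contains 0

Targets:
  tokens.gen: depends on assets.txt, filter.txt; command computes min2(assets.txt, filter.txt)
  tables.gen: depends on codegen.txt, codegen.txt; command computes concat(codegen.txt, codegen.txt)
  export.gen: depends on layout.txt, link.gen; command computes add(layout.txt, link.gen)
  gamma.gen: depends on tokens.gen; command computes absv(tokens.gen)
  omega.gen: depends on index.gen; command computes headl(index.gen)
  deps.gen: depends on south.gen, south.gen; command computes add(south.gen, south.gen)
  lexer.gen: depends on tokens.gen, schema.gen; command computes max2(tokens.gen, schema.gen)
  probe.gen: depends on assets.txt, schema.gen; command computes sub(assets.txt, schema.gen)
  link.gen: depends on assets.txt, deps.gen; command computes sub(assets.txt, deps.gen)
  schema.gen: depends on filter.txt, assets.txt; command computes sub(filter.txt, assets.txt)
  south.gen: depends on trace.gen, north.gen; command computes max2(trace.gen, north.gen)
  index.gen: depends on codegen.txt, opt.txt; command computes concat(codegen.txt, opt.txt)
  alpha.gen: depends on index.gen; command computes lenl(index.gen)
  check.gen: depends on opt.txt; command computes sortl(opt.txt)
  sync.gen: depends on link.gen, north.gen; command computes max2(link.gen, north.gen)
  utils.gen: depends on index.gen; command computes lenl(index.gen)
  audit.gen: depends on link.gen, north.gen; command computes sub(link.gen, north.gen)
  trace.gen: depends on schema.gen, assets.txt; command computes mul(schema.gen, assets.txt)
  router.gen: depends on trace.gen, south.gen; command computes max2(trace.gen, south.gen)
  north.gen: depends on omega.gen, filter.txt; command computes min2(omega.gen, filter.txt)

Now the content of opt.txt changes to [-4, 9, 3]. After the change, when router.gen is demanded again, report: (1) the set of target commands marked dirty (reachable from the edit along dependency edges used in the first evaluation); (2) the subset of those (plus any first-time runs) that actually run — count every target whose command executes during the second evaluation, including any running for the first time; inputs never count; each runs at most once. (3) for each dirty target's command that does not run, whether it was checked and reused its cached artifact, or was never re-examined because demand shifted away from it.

First evaluation (everything demanded from the output):
  index.gen = concat([-5], [-3, 3]) = [-5, -3, 3]
  omega.gen = headl([-5, -3, 3]) = -5
  north.gen = min2(-5, 6) = -5
  schema.gen = sub(6, 0) = 6
  trace.gen = mul(6, 0) = 0
  south.gen = max2(0, -5) = 0
  router.gen = max2(0, 0) = 0

Propagation after the edit:
  index.gen: runs — opt.txt [-3, 3]->[-4, 9, 3]; result [-5, -4, 9, 3].
  omega.gen: runs — index.gen [-5, -3, 3]->[-5, -4, 9, 3]; result -5 (same value as before).
  north.gen: checked — values it read are unchanged (omega.gen unchanged, filter.txt unchanged); reused cached -5 without running.
  south.gen: checked — values it read are unchanged (trace.gen unchanged, north.gen unchanged); reused cached 0 without running.
  router.gen: checked — values it read are unchanged (trace.gen unchanged, south.gen unchanged); reused cached 0 without running.

Key observation: the change is absorbed at omega.gen — it re-runs but produces the same value, and the output's value is unchanged.

Marked dirty: index.gen, north.gen, omega.gen, router.gen, south.gen.
Target commands that run: index.gen, omega.gen — 2 in total.
Checked but reused from cache: north.gen, router.gen, south.gen.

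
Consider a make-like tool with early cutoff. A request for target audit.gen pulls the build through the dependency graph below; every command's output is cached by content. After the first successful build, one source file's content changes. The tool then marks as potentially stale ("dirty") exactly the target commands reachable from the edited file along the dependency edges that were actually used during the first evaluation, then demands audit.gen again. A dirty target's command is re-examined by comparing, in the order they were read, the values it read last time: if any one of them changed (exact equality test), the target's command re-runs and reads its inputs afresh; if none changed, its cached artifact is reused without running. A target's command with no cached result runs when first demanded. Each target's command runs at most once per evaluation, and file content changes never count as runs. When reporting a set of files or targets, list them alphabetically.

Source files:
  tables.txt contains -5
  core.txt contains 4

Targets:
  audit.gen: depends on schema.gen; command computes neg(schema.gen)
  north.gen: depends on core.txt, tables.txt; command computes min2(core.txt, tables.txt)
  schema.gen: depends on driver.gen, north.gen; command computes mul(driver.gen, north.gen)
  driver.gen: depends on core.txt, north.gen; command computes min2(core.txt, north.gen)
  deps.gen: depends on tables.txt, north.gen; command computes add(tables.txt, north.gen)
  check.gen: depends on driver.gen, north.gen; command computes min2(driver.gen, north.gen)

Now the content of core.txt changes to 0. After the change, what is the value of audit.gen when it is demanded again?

First demand of the output computes:
  north.gen = min2(4, -5) = -5
  driver.gen = min2(4, -5) = -5
  schema.gen = mul(-5, -5) = 25
  audit.gen = neg(25) = -25

After the edit, cleaning proceeds:
  north.gen: a read changed (core.txt 4->0) — executes, giving -5 — identical to its old value.
  driver.gen: a read changed (core.txt 4->0) — executes, giving -5 — identical to its old value.
  schema.gen: dirty, but its reads are unchanged (driver.gen unchanged, north.gen unchanged); cached 25 stands.
  audit.gen: dirty, but its reads are unchanged (schema.gen unchanged); cached -25 stands.

Note where the cutoff bites: schema.gen is checked, finds nothing changed, and keeps its cache.

Demanding audit.gen again yields -25.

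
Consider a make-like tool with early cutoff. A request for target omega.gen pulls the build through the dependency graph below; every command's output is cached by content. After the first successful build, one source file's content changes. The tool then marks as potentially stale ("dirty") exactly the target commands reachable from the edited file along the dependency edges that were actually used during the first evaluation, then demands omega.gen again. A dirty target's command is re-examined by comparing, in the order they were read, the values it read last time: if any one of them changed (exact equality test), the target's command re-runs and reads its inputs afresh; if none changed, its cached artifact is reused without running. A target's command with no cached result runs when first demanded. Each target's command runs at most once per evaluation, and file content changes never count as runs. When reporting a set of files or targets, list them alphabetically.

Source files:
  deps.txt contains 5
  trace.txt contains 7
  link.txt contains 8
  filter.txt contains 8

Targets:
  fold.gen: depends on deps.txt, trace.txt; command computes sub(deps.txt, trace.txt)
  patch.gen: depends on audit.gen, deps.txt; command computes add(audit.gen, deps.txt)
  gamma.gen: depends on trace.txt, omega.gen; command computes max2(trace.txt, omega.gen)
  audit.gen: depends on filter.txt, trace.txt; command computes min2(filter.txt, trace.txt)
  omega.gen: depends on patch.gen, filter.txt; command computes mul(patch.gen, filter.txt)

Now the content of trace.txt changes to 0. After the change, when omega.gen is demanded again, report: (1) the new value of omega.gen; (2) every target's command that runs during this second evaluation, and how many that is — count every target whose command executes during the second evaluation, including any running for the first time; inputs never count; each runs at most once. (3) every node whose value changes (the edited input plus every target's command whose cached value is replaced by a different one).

First demand of the output computes:
  audit.gen = min2(8, 7) = 7
  patch.gen = add(7, 5) = 12
  omega.gen = mul(12, 8) = 96

After the edit, cleaning proceeds:
  audit.gen: a read changed (trace.txt 7->0) — executes, giving 0.
  patch.gen: a read changed (audit.gen 7->0) — executes, giving 5.
  omega.gen: a read changed (patch.gen 12->5) — executes, giving 40.

Demanding omega.gen again yields 40.
3 target commands run: audit.gen, omega.gen, patch.gen.
The nodes whose values change: audit.gen, omega.gen, patch.gen, trace.txt.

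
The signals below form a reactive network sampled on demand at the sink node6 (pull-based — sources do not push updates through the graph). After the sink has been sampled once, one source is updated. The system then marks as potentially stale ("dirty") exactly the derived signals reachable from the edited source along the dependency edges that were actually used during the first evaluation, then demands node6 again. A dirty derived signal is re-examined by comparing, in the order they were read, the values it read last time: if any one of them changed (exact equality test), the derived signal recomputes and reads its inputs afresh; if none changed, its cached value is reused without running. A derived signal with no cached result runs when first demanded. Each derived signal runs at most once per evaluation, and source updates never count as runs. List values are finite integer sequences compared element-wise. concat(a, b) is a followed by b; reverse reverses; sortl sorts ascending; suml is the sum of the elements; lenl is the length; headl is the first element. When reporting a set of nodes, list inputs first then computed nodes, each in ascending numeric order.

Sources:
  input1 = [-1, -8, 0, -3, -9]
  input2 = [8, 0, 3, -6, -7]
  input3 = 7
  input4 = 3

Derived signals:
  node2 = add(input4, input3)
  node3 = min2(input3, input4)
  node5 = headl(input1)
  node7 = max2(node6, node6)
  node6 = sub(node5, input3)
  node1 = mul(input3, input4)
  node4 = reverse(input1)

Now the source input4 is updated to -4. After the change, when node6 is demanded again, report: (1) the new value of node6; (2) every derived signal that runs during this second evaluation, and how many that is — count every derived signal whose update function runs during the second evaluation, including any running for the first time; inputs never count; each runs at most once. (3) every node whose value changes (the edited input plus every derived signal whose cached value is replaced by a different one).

Initial pass — values computed on the first demand:
  node5 = headl([-1, -8, 0, -3, -9]) = -1
  node6 = sub(-1, 7) = -8

Second demand — change propagation:
  no demanded computation ever read input4, so the edit dirties nothing and nothing runs.

The important point: nothing the output needs ever reads input4, so the edit is invisible to it.

node6 now evaluates to -8.
Run set: none (0 run).
Changed values: input4.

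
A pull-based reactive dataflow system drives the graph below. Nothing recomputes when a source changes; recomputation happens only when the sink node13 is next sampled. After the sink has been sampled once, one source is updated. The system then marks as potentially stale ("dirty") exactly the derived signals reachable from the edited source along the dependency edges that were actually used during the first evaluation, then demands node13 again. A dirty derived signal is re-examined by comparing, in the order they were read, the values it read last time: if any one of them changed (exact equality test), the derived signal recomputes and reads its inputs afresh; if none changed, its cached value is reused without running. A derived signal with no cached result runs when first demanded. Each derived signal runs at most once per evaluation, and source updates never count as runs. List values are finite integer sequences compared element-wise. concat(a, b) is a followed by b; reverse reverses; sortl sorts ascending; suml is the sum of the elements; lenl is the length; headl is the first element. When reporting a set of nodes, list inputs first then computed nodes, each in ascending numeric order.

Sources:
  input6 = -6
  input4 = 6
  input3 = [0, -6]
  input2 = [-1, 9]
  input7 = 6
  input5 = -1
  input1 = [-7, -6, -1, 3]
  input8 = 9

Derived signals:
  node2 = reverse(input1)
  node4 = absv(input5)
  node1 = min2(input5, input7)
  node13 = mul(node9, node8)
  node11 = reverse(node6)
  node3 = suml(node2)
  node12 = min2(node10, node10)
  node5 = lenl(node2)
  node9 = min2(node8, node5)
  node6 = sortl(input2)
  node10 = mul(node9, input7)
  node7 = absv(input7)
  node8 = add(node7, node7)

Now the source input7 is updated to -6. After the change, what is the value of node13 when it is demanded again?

New value of node13: 48.
Key observation: the change is absorbed at node7 — it re-runs but produces the same value, and the output's value is unchanged.

First evaluation (everything demanded from the output):
  node2 = reverse([-7, -6, -1, 3]) = [3, -1, -6, -7]
  node5 = lenl([3, -1, -6, -7]) = 4
  node7 = absv(6) = 6
  node8 = add(6, 6) = 12
  node9 = min2(12, 4) = 4
  node13 = mul(4, 12) = 48

Propagation after the edit:
  node7: runs — input7 6->-6; result 6 (same value as before).
  node8: checked — values it read are unchanged (node7 unchanged, node7 unchanged); reused cached 12 without running.
  node9: checked — values it read are unchanged (node8 unchanged, node5 unchanged); reused cached 4 without running.
  node13: checked — values it read are unchanged (node9 unchanged, node8 unchanged); reused cached 48 without running.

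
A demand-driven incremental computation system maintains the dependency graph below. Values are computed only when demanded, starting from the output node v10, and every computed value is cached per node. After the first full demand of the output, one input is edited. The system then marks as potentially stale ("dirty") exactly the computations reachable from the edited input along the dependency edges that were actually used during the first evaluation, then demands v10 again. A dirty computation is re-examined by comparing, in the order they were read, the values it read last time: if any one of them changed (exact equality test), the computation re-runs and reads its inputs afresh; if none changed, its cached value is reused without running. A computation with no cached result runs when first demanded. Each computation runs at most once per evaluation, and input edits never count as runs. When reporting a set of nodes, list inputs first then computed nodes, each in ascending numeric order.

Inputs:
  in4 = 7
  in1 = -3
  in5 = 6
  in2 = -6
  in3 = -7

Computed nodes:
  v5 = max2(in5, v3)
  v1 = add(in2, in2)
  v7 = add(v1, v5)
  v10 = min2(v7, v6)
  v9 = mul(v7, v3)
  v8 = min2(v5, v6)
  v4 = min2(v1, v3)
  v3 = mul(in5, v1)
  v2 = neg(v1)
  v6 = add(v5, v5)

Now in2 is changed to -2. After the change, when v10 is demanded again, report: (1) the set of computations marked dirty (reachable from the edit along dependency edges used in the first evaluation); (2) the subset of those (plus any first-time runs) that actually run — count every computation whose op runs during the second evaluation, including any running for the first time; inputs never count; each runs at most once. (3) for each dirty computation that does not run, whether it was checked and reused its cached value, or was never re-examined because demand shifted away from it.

Marked dirty: v1, v3, v5, v6, v7, v10.
Computations that run: v1, v3, v5, v7, v10 — 5 in total.
Checked but reused from cache: v6.
Key observation: the cutoff stops propagation at v6 — its inputs' values are unchanged, so it reuses its cache.

First evaluation (everything demanded from the output):
  v1 = add(-6, -6) = -12
  v3 = mul(6, -12) = -72
  v5 = max2(6, -72) = 6
  v6 = add(6, 6) = 12
  v7 = add(-12, 6) = -6
  v10 = min2(-6, 12) = -6

Propagation after the edit:
  v1: runs — in2 -6->-2; in2 -6->-2; result -4.
  v3: runs — v1 -12->-4; result -24.
  v5: runs — v3 -72->-24; result 6 (same value as before).
  v6: checked — values it read are unchanged (v5 unchanged, v5 unchanged); reused cached 12 without running.
  v7: runs — v1 -12->-4; result 2.
  v10: runs — v7 -6->2; result 2.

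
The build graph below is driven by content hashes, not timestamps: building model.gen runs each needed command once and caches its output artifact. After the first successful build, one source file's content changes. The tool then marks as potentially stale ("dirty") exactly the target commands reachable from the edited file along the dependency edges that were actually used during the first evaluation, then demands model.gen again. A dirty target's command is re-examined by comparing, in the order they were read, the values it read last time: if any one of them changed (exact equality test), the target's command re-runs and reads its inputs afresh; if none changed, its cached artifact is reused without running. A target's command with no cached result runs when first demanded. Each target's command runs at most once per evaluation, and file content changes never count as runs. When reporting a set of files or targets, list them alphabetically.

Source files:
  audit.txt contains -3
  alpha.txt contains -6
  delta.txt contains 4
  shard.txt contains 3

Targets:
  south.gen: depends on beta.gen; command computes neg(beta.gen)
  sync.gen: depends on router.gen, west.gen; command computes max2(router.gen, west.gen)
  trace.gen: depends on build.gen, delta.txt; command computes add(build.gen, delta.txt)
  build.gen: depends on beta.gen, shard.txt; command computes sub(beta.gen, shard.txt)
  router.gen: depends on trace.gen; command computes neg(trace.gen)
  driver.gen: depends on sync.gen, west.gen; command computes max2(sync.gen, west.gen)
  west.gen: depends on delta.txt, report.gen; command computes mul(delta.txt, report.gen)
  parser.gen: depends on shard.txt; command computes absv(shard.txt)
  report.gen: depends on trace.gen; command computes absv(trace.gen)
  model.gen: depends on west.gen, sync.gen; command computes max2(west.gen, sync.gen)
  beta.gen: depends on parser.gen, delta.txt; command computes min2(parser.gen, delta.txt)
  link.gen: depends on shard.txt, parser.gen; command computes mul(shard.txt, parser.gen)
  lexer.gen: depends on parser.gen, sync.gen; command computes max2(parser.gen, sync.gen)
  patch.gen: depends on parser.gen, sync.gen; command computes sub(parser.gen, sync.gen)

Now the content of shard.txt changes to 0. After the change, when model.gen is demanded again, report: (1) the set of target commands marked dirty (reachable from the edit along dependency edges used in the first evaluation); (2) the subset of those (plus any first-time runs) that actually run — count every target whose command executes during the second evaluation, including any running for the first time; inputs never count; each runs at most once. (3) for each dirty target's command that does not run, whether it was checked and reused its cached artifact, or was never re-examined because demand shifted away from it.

Dirty set: beta.gen, build.gen, model.gen, parser.gen, report.gen, router.gen, sync.gen, trace.gen, west.gen.
Run set: beta.gen, build.gen, parser.gen (3 run).
Re-examined without running (cache reused): model.gen, report.gen, router.gen, sync.gen, trace.gen, west.gen.
The important point: build.gen recomputes to an identical value, and the output ends up unchanged.

Initial pass — values computed on the first demand:
  parser.gen = absv(3) = 3
  beta.gen = min2(3, 4) = 3
  build.gen = sub(3, 3) = 0
  trace.gen = add(0, 4) = 4
  report.gen = absv(4) = 4
  router.gen = neg(4) = -4
  west.gen = mul(4, 4) = 16
  sync.gen = max2(-4, 16) = 16
  model.gen = max2(16, 16) = 16

Second demand — change propagation:
  parser.gen: re-runs because shard.txt 3->0; new result 0.
  beta.gen: re-runs because parser.gen 3->0; new result 0.
  build.gen: re-runs because beta.gen 3->0; shard.txt 3->0; new result 0 (unchanged).
  trace.gen: re-examined; everything it read last time is the same (build.gen unchanged, delta.txt unchanged) — cache 4 kept, no run.
  report.gen: re-examined; everything it read last time is the same (trace.gen unchanged) — cache 4 kept, no run.
  router.gen: re-examined; everything it read last time is the same (trace.gen unchanged) — cache -4 kept, no run.
  west.gen: re-examined; everything it read last time is the same (delta.txt unchanged, report.gen unchanged) — cache 16 kept, no run.
  sync.gen: re-examined; everything it read last time is the same (router.gen unchanged, west.gen unchanged) — cache 16 kept, no run.
  model.gen: re-examined; everything it read last time is the same (west.gen unchanged, sync.gen unchanged) — cache 16 kept, no run.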